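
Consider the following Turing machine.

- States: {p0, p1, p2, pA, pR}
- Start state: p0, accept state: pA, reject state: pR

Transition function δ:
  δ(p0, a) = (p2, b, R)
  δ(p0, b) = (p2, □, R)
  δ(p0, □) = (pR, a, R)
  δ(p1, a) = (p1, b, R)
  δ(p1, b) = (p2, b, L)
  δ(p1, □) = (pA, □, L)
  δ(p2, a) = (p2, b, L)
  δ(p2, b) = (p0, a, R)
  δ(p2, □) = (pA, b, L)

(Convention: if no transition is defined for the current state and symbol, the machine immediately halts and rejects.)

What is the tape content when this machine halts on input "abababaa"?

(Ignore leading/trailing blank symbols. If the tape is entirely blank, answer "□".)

Execution trace:
Initial: [p0]abababaa
Step 1: δ(p0, a) = (p2, b, R) → b[p2]bababaa
Step 2: δ(p2, b) = (p0, a, R) → ba[p0]ababaa
Step 3: δ(p0, a) = (p2, b, R) → bab[p2]babaa
Step 4: δ(p2, b) = (p0, a, R) → baba[p0]abaa
Step 5: δ(p0, a) = (p2, b, R) → babab[p2]baa
Step 6: δ(p2, b) = (p0, a, R) → bababa[p0]aa
Step 7: δ(p0, a) = (p2, b, R) → bababab[p2]a
Step 8: δ(p2, a) = (p2, b, L) → bababa[p2]bb
Step 9: δ(p2, b) = (p0, a, R) → bababaa[p0]b
Step 10: δ(p0, b) = (p2, □, R) → bababaa□[p2]□
Step 11: δ(p2, □) = (pA, b, L) → bababaa[pA]□b

The machine reaches the accept state pA and halts.

Final tape (ignoring leading/trailing blanks): bababaa□b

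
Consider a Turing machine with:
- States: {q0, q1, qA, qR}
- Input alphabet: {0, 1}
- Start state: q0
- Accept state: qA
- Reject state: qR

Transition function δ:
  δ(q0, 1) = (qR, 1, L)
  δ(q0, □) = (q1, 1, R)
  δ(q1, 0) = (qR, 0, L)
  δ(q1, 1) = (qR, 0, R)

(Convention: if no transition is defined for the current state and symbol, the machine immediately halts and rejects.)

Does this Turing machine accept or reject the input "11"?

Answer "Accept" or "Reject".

Execution trace:
Initial: [q0]11
Step 1: δ(q0, 1) = (qR, 1, L) → [qR]□11

The machine reaches the reject state qR and halts.

Answer: Reject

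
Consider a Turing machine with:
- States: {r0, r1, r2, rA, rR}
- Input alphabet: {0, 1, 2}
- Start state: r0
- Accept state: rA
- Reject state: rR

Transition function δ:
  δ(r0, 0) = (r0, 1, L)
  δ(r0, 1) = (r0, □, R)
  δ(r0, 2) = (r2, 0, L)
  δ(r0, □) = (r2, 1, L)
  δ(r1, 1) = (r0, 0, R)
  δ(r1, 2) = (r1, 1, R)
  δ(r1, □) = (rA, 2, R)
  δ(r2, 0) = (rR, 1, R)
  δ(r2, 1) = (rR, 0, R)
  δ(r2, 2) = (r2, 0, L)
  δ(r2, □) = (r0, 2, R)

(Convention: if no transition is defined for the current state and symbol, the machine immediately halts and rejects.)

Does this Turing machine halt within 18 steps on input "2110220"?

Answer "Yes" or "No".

Execution trace:
Initial: [r0]2110220
Step 1: δ(r0, 2) = (r2, 0, L) → [r2]□0110220
Step 2: δ(r2, □) = (r0, 2, R) → 2[r0]0110220
Step 3: δ(r0, 0) = (r0, 1, L) → [r0]21110220
Step 4: δ(r0, 2) = (r2, 0, L) → [r2]□01110220
Step 5: δ(r2, □) = (r0, 2, R) → 2[r0]01110220
Step 6: δ(r0, 0) = (r0, 1, L) → [r0]211110220
Step 7: δ(r0, 2) = (r2, 0, L) → [r2]□011110220
Step 8: δ(r2, □) = (r0, 2, R) → 2[r0]011110220
Step 9: δ(r0, 0) = (r0, 1, L) → [r0]2111110220
Step 10: δ(r0, 2) = (r2, 0, L) → [r2]□0111110220
Step 11: δ(r2, □) = (r0, 2, R) → 2[r0]0111110220
Step 12: δ(r0, 0) = (r0, 1, L) → [r0]21111110220
Step 13: δ(r0, 2) = (r2, 0, L) → [r2]□01111110220
Step 14: δ(r2, □) = (r0, 2, R) → 2[r0]01111110220
Step 15: δ(r0, 0) = (r0, 1, L) → [r0]211111110220
Step 16: δ(r0, 2) = (r2, 0, L) → [r2]□011111110220
Step 17: δ(r2, □) = (r0, 2, R) → 2[r0]011111110220
Step 18: δ(r0, 0) = (r0, 1, L) → [r0]2111111110220

The machine has not reached a halting state after 18 steps.
The machine did not halt within the 18-step bound.

Answer: No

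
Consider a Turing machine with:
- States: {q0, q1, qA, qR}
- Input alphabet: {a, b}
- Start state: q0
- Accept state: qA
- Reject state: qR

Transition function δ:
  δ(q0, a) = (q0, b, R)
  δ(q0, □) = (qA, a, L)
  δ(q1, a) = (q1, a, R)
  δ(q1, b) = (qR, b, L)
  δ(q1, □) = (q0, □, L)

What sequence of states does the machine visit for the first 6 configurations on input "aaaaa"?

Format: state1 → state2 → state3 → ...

Execution trace:
Initial: [q0]aaaaa
Step 1: δ(q0, a) = (q0, b, R) → b[q0]aaaa
Step 2: δ(q0, a) = (q0, b, R) → bb[q0]aaa
Step 3: δ(q0, a) = (q0, b, R) → bbb[q0]aa
Step 4: δ(q0, a) = (q0, b, R) → bbbb[q0]a
Step 5: δ(q0, a) = (q0, b, R) → bbbbb[q0]□

State sequence: q0 → q0 → q0 → q0 → q0 → q0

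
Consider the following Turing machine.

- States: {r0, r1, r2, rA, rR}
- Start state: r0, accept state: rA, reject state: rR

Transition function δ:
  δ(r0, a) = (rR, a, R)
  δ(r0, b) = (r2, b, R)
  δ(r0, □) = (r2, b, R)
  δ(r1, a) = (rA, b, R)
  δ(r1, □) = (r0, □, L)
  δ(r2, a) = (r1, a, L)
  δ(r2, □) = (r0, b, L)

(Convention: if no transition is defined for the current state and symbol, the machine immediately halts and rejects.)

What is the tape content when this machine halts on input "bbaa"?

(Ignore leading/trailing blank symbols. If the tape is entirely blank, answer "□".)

Execution trace:
Initial: [r0]bbaa
Step 1: δ(r0, b) = (r2, b, R) → b[r2]baa

No transition is defined for δ(r2, b). By convention the machine halts and rejects.

Final tape (ignoring leading/trailing blanks): bbaa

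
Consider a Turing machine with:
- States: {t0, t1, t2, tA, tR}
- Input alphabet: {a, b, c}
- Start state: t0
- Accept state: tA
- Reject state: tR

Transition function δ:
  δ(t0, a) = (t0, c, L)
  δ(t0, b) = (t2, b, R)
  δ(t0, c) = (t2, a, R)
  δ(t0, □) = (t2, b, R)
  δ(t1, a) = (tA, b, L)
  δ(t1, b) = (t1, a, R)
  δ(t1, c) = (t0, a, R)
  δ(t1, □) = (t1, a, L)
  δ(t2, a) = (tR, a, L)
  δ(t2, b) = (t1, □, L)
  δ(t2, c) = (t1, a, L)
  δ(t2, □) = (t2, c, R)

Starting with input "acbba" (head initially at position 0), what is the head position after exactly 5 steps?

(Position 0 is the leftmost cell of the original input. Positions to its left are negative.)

Execution trace (head position shown):
Step 0: [t0]acbba  (head at position 0)
Step 1: move left → [t0]□ccbba  (head at position -1)
Step 2: move right → b[t2]ccbba  (head at position 0)
Step 3: move left → [t1]bacbba  (head at position -1)
Step 4: move right → a[t1]acbba  (head at position 0)
Step 5: move left → [tA]abcbba  (head at position -1)

After 5 steps, the head is at position -1.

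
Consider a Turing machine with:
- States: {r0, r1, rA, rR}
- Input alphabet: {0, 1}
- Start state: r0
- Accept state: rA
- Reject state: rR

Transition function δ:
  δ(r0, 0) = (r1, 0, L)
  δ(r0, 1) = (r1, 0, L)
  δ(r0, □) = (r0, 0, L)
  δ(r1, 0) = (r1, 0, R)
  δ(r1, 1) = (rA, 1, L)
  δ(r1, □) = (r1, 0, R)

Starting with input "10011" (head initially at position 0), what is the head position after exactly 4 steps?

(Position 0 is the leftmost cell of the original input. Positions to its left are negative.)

Execution trace (head position shown):
Step 0: [r0]10011  (head at position 0)
Step 1: move left → [r1]□00011  (head at position -1)
Step 2: move right → 0[r1]00011  (head at position 0)
Step 3: move right → 00[r1]0011  (head at position 1)
Step 4: move right → 000[r1]011  (head at position 2)

After 4 steps, the head is at position 2.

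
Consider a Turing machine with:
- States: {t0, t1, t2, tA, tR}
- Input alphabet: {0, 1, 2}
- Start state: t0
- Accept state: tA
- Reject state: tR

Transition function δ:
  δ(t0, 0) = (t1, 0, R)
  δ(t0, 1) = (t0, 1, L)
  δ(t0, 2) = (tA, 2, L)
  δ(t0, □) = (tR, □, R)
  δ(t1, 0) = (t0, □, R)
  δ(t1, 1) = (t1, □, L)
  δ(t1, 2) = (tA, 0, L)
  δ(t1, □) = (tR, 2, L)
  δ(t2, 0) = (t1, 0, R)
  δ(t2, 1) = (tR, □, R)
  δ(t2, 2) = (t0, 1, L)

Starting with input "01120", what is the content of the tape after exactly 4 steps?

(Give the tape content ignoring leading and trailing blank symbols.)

Execution trace:
Initial: [t0]01120
Step 1: δ(t0, 0) = (t1, 0, R) → 0[t1]1120
Step 2: δ(t1, 1) = (t1, □, L) → [t1]0□120
Step 3: δ(t1, 0) = (t0, □, R) → □[t0]□120
Step 4: δ(t0, □) = (tR, □, R) → □□[tR]120

The machine reaches the reject state tR and halts.

After 4 steps, the tape (ignoring leading/trailing blanks) is: 120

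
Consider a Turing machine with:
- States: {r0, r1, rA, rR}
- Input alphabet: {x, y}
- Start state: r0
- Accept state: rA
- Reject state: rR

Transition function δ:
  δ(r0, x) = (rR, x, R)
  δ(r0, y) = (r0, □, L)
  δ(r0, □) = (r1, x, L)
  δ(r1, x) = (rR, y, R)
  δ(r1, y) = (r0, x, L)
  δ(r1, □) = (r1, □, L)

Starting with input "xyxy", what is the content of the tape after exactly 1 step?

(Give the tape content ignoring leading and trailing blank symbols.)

Execution trace:
Initial: [r0]xyxy
Step 1: δ(r0, x) = (rR, x, R) → x[rR]yxy

The machine reaches the reject state rR and halts.

After 1 step, the tape (ignoring leading/trailing blanks) is: xyxy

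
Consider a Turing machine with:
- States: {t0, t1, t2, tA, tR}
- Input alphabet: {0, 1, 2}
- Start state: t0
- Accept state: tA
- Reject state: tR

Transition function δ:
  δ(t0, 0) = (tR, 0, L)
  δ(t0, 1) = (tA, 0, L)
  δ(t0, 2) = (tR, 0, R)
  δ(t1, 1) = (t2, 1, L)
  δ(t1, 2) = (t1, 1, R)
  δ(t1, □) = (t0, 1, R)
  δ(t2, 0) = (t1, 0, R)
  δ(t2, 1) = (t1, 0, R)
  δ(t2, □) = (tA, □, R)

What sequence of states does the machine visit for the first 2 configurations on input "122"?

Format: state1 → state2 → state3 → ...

Execution trace:
Initial: [t0]122
Step 1: δ(t0, 1) = (tA, 0, L) → [tA]□022

The machine reaches the accept state tA and halts.

State sequence: t0 → tA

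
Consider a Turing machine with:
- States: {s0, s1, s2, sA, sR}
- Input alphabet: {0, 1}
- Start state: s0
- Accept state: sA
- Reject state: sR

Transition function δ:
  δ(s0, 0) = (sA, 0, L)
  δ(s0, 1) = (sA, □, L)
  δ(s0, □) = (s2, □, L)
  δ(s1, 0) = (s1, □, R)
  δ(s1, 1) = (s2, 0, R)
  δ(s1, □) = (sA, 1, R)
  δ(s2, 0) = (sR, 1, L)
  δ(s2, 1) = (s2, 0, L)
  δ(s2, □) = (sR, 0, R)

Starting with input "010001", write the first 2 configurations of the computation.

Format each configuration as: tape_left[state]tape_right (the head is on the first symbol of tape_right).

Transitions applied:
Step 1: δ(s0, 0) = (sA, 0, L)

The first 2 configurations are:
[s0]010001 ⊢ [sA]□010001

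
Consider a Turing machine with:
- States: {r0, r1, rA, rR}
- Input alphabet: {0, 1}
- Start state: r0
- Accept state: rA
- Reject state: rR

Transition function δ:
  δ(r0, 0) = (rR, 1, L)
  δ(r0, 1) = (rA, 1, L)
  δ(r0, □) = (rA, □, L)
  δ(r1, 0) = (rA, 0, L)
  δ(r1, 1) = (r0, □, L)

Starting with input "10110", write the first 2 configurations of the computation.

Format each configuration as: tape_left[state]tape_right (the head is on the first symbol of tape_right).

Transitions applied:
Step 1: δ(r0, 1) = (rA, 1, L)

The first 2 configurations are:
[r0]10110 ⊢ [rA]□10110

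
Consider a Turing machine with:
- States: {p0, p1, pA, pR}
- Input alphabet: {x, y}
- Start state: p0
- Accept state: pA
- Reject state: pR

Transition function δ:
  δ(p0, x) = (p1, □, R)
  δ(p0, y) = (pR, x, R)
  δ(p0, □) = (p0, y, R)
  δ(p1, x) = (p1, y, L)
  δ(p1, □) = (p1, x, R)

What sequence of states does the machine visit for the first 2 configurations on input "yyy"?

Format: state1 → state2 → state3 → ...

Execution trace:
Initial: [p0]yyy
Step 1: δ(p0, y) = (pR, x, R) → x[pR]yy

The machine reaches the reject state pR and halts.

State sequence: p0 → pR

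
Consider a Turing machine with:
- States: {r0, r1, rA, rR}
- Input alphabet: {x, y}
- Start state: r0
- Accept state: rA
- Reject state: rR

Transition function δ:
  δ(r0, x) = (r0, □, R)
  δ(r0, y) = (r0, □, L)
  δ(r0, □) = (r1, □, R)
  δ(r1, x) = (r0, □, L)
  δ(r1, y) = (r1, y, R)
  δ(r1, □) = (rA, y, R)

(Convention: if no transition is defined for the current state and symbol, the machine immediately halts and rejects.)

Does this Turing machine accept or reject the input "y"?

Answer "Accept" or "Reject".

Execution trace:
Initial: [r0]y
Step 1: δ(r0, y) = (r0, □, L) → [r0]□□
Step 2: δ(r0, □) = (r1, □, R) → □[r1]□
Step 3: δ(r1, □) = (rA, y, R) → □y[rA]□

The machine reaches the accept state rA and halts.

Answer: Accept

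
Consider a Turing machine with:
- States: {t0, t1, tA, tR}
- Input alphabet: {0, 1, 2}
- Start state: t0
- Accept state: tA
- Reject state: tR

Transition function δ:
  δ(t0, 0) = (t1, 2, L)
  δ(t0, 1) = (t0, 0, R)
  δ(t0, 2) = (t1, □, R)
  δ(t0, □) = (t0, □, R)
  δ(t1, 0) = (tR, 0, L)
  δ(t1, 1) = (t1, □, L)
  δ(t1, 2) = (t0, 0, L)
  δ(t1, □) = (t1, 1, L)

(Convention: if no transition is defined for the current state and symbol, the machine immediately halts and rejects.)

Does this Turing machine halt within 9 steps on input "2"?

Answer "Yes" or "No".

Execution trace:
Initial: [t0]2
Step 1: δ(t0, 2) = (t1, □, R) → □[t1]□
Step 2: δ(t1, □) = (t1, 1, L) → [t1]□1
Step 3: δ(t1, □) = (t1, 1, L) → [t1]□11
Step 4: δ(t1, □) = (t1, 1, L) → [t1]□111
Step 5: δ(t1, □) = (t1, 1, L) → [t1]□1111
Step 6: δ(t1, □) = (t1, 1, L) → [t1]□11111
Step 7: δ(t1, □) = (t1, 1, L) → [t1]□111111
Step 8: δ(t1, □) = (t1, 1, L) → [t1]□1111111
Step 9: δ(t1, □) = (t1, 1, L) → [t1]□11111111

The machine has not reached a halting state after 9 steps.
The machine did not halt within the 9-step bound.

Answer: No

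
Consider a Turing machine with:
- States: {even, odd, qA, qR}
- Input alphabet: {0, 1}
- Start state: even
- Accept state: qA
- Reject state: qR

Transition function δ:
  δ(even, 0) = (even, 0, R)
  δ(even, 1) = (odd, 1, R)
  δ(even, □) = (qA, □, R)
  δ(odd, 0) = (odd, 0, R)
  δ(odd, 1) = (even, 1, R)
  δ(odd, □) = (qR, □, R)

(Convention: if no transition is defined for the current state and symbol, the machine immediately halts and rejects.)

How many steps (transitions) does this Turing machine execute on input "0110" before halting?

Execution trace:
Initial: [even]0110
Step 1: δ(even, 0) = (even, 0, R) → 0[even]110
Step 2: δ(even, 1) = (odd, 1, R) → 01[odd]10
Step 3: δ(odd, 1) = (even, 1, R) → 011[even]0
Step 4: δ(even, 0) = (even, 0, R) → 0110[even]□
Step 5: δ(even, □) = (qA, □, R) → 0110□[qA]□

The machine reaches the accept state qA and halts.

The machine executed 5 steps before halting.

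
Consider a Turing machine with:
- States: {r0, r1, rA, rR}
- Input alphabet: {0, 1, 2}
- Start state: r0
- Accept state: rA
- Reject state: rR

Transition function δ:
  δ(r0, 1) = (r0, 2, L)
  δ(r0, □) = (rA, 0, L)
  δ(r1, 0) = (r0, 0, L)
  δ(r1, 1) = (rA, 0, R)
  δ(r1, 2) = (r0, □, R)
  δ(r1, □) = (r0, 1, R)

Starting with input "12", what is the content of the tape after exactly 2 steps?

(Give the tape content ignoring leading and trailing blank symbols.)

Execution trace:
Initial: [r0]12
Step 1: δ(r0, 1) = (r0, 2, L) → [r0]□22
Step 2: δ(r0, □) = (rA, 0, L) → [rA]□022

The machine reaches the accept state rA and halts.

After 2 steps, the tape (ignoring leading/trailing blanks) is: 022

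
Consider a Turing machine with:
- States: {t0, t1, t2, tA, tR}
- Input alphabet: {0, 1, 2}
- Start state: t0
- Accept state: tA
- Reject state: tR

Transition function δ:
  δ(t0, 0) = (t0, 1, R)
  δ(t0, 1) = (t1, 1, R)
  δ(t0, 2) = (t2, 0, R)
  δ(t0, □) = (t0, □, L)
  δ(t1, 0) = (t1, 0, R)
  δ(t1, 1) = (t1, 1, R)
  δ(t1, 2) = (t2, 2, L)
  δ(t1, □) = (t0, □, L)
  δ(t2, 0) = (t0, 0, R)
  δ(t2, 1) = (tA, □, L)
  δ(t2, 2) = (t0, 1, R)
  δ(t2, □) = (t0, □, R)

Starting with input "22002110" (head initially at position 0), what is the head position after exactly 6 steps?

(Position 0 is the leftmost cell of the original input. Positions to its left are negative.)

Execution trace (head position shown):
Step 0: [t0]22002110  (head at position 0)
Step 1: move right → 0[t2]2002110  (head at position 1)
Step 2: move right → 01[t0]002110  (head at position 2)
Step 3: move right → 011[t0]02110  (head at position 3)
Step 4: move right → 0111[t0]2110  (head at position 4)
Step 5: move right → 01110[t2]110  (head at position 5)
Step 6: move left → 0111[tA]0□10  (head at position 4)

After 6 steps, the head is at position 4.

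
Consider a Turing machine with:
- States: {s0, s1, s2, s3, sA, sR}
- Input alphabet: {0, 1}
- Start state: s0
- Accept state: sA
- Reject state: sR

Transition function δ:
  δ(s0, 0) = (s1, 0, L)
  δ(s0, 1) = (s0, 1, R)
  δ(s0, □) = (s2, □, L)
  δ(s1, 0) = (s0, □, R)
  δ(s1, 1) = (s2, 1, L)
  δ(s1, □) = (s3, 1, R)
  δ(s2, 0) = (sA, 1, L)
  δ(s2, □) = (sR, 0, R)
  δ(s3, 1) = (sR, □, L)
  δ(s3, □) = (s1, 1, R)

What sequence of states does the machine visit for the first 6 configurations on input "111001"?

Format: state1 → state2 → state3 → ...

Execution trace:
Initial: [s0]111001
Step 1: δ(s0, 1) = (s0, 1, R) → 1[s0]11001
Step 2: δ(s0, 1) = (s0, 1, R) → 11[s0]1001
Step 3: δ(s0, 1) = (s0, 1, R) → 111[s0]001
Step 4: δ(s0, 0) = (s1, 0, L) → 11[s1]1001
Step 5: δ(s1, 1) = (s2, 1, L) → 1[s2]11001

No transition is defined for δ(s2, 1). By convention the machine halts and rejects.

State sequence: s0 → s0 → s0 → s0 → s1 → s2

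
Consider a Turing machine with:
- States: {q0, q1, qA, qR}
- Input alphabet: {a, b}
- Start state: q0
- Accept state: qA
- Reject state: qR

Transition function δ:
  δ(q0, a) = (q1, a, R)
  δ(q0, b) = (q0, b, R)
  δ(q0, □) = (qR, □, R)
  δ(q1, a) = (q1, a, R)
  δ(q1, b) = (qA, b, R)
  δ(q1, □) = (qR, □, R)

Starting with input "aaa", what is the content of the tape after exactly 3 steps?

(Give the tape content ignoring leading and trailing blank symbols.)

Execution trace:
Initial: [q0]aaa
Step 1: δ(q0, a) = (q1, a, R) → a[q1]aa
Step 2: δ(q1, a) = (q1, a, R) → aa[q1]a
Step 3: δ(q1, a) = (q1, a, R) → aaa[q1]□

After 3 steps, the tape (ignoring leading/trailing blanks) is: aaa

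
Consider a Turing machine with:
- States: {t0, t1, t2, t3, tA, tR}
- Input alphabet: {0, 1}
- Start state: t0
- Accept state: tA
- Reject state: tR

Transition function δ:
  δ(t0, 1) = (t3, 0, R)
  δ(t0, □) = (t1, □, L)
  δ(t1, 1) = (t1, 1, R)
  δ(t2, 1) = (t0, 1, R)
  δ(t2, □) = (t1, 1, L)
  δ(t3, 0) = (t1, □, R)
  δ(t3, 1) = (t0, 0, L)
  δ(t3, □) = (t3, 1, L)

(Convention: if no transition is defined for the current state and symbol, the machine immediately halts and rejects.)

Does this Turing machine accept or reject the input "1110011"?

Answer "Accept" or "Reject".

Execution trace:
Initial: [t0]1110011
Step 1: δ(t0, 1) = (t3, 0, R) → 0[t3]110011
Step 2: δ(t3, 1) = (t0, 0, L) → [t0]0010011

No transition is defined for δ(t0, 0). By convention the machine halts and rejects.

Answer: Reject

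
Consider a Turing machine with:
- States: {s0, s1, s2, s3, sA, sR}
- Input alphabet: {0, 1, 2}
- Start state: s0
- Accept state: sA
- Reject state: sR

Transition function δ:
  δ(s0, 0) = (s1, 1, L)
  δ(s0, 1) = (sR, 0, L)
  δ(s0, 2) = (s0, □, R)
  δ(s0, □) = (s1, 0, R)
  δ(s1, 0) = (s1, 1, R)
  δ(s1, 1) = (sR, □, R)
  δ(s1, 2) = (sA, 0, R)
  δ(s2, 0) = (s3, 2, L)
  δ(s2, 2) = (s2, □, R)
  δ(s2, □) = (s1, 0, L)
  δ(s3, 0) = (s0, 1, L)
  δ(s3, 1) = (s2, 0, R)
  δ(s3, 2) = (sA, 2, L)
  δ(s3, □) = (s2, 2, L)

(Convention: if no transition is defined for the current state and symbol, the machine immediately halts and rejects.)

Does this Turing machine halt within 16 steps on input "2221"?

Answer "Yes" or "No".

Execution trace:
Initial: [s0]2221
Step 1: δ(s0, 2) = (s0, □, R) → □[s0]221
Step 2: δ(s0, 2) = (s0, □, R) → □□[s0]21
Step 3: δ(s0, 2) = (s0, □, R) → □□□[s0]1
Step 4: δ(s0, 1) = (sR, 0, L) → □□[sR]□0

The machine reaches the reject state sR and halts.
The machine halted after 4 steps (within the 16-step bound).

Answer: Yes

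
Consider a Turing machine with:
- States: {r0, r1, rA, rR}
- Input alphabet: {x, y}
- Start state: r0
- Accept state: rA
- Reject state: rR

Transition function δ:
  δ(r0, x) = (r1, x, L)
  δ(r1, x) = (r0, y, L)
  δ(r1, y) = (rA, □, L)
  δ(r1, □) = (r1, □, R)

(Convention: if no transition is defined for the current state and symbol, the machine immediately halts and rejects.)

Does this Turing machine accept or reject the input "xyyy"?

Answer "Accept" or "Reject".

Execution trace:
Initial: [r0]xyyy
Step 1: δ(r0, x) = (r1, x, L) → [r1]□xyyy
Step 2: δ(r1, □) = (r1, □, R) → □[r1]xyyy
Step 3: δ(r1, x) = (r0, y, L) → [r0]□yyyy

No transition is defined for δ(r0, □). By convention the machine halts and rejects.

Answer: Reject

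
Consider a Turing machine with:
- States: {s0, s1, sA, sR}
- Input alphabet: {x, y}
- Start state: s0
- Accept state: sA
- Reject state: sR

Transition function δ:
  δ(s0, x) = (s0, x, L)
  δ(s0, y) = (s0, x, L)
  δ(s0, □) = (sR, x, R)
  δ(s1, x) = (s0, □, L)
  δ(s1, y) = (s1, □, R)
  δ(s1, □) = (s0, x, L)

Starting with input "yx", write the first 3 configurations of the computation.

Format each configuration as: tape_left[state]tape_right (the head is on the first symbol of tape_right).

Transitions applied:
Step 1: δ(s0, y) = (s0, x, L)
Step 2: δ(s0, □) = (sR, x, R)

The first 3 configurations are:
[s0]yx ⊢ [s0]□xx ⊢ x[sR]xx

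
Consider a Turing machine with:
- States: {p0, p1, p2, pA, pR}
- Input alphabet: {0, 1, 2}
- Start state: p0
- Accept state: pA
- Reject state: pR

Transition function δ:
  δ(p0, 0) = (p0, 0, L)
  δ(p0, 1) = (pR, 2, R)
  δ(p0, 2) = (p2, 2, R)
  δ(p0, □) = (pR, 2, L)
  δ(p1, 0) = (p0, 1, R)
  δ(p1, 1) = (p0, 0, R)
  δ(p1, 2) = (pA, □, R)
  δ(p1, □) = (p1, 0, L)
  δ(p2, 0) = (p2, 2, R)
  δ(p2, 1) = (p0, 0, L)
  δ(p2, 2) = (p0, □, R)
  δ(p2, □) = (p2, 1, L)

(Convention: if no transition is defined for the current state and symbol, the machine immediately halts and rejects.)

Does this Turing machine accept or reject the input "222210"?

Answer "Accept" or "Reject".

Execution trace:
Initial: [p0]222210
Step 1: δ(p0, 2) = (p2, 2, R) → 2[p2]22210
Step 2: δ(p2, 2) = (p0, □, R) → 2□[p0]2210
Step 3: δ(p0, 2) = (p2, 2, R) → 2□2[p2]210
Step 4: δ(p2, 2) = (p0, □, R) → 2□2□[p0]10
Step 5: δ(p0, 1) = (pR, 2, R) → 2□2□2[pR]0

The machine reaches the reject state pR and halts.

Answer: Reject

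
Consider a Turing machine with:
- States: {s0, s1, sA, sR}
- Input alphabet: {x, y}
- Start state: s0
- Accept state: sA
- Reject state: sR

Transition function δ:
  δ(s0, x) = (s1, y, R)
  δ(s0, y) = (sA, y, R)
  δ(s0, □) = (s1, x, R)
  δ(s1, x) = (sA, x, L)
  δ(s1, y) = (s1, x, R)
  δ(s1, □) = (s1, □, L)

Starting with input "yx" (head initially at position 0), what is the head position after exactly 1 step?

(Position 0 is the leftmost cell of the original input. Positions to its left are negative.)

Execution trace (head position shown):
Step 0: [s0]yx  (head at position 0)
Step 1: move right → y[sA]x  (head at position 1)

After 1 step, the head is at position 1.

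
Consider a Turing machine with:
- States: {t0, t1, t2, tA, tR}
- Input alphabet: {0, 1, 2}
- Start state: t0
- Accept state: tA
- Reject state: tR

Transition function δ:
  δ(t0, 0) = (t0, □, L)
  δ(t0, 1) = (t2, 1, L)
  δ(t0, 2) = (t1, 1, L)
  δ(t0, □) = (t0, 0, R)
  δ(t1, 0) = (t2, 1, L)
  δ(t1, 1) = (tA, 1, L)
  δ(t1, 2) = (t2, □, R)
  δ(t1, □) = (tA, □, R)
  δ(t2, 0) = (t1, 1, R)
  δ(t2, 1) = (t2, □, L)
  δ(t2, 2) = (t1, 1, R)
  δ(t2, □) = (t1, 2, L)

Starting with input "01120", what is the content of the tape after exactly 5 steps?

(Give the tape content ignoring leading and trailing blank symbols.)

Execution trace:
Initial: [t0]01120
Step 1: δ(t0, 0) = (t0, □, L) → [t0]□□1120
Step 2: δ(t0, □) = (t0, 0, R) → 0[t0]□1120
Step 3: δ(t0, □) = (t0, 0, R) → 00[t0]1120
Step 4: δ(t0, 1) = (t2, 1, L) → 0[t2]01120
Step 5: δ(t2, 0) = (t1, 1, R) → 01[t1]1120

After 5 steps, the tape (ignoring leading/trailing blanks) is: 011120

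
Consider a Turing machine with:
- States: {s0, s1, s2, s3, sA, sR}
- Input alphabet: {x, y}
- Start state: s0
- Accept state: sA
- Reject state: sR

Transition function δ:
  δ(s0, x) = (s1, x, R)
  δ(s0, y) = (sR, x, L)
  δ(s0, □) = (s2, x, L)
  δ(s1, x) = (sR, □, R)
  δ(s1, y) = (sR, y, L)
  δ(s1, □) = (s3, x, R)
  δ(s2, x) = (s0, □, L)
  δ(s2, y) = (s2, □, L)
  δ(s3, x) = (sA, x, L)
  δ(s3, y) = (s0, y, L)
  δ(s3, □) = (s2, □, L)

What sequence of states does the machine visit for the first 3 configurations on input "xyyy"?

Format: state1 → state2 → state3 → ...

Execution trace:
Initial: [s0]xyyy
Step 1: δ(s0, x) = (s1, x, R) → x[s1]yyy
Step 2: δ(s1, y) = (sR, y, L) → [sR]xyyy

The machine reaches the reject state sR and halts.

State sequence: s0 → s1 → sR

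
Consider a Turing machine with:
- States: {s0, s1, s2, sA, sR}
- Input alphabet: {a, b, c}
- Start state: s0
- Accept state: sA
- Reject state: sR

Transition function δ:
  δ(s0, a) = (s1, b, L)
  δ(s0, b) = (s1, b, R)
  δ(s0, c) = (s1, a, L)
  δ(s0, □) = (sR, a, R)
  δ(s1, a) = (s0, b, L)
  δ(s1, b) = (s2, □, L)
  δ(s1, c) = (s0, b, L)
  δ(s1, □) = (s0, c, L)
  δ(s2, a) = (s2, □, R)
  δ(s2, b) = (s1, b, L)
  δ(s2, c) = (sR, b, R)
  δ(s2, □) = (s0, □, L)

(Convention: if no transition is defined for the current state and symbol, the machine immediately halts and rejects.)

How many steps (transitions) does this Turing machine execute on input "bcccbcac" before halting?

Execution trace:
Initial: [s0]bcccbcac
Step 1: δ(s0, b) = (s1, b, R) → b[s1]cccbcac
Step 2: δ(s1, c) = (s0, b, L) → [s0]bbccbcac
Step 3: δ(s0, b) = (s1, b, R) → b[s1]bccbcac
Step 4: δ(s1, b) = (s2, □, L) → [s2]b□ccbcac
Step 5: δ(s2, b) = (s1, b, L) → [s1]□b□ccbcac
Step 6: δ(s1, □) = (s0, c, L) → [s0]□cb□ccbcac
Step 7: δ(s0, □) = (sR, a, R) → a[sR]cb□ccbcac

The machine reaches the reject state sR and halts.

The machine executed 7 steps before halting.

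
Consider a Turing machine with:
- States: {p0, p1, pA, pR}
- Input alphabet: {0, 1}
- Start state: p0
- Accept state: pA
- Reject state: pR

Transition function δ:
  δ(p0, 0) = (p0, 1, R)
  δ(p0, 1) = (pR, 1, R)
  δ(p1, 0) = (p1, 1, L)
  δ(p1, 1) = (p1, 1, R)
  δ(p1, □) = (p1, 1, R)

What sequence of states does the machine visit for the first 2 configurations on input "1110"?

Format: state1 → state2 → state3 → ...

Execution trace:
Initial: [p0]1110
Step 1: δ(p0, 1) = (pR, 1, R) → 1[pR]110

The machine reaches the reject state pR and halts.

State sequence: p0 → pR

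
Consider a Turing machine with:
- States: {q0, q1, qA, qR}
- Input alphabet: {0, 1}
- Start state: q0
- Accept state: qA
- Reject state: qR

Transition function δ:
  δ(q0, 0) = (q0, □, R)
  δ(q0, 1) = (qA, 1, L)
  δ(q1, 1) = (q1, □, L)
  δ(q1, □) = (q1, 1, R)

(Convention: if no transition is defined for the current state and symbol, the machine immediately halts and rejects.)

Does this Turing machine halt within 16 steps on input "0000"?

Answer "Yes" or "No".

Execution trace:
Initial: [q0]0000
Step 1: δ(q0, 0) = (q0, □, R) → □[q0]000
Step 2: δ(q0, 0) = (q0, □, R) → □□[q0]00
Step 3: δ(q0, 0) = (q0, □, R) → □□□[q0]0
Step 4: δ(q0, 0) = (q0, □, R) → □□□□[q0]□

No transition is defined for δ(q0, □). By convention the machine halts and rejects.
The machine halted after 4 steps (within the 16-step bound).

Answer: Yes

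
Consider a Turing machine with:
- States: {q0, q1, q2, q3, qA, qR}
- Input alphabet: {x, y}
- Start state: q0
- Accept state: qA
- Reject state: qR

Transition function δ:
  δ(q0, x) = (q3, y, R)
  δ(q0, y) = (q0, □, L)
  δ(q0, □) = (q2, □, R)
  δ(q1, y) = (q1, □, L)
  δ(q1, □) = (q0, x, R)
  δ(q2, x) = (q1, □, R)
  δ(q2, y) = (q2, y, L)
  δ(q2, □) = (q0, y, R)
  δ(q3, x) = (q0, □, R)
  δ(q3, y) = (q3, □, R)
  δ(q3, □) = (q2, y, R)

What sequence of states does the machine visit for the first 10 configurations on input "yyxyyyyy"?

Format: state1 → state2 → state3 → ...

Execution trace:
Initial: [q0]yyxyyyyy
Step 1: δ(q0, y) = (q0, □, L) → [q0]□□yxyyyyy
Step 2: δ(q0, □) = (q2, □, R) → □[q2]□yxyyyyy
Step 3: δ(q2, □) = (q0, y, R) → □y[q0]yxyyyyy
Step 4: δ(q0, y) = (q0, □, L) → □[q0]y□xyyyyy
Step 5: δ(q0, y) = (q0, □, L) → [q0]□□□xyyyyy
Step 6: δ(q0, □) = (q2, □, R) → □[q2]□□xyyyyy
Step 7: δ(q2, □) = (q0, y, R) → □y[q0]□xyyyyy
Step 8: δ(q0, □) = (q2, □, R) → □y□[q2]xyyyyy
Step 9: δ(q2, x) = (q1, □, R) → □y□□[q1]yyyyy

State sequence: q0 → q0 → q2 → q0 → q0 → q0 → q2 → q0 → q2 → q1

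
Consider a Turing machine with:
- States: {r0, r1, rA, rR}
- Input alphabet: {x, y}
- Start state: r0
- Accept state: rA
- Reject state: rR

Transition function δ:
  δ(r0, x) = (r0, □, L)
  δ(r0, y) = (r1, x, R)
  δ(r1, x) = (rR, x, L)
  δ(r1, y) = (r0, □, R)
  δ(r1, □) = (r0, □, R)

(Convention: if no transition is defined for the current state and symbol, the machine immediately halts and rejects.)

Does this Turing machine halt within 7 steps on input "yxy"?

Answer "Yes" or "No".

Execution trace:
Initial: [r0]yxy
Step 1: δ(r0, y) = (r1, x, R) → x[r1]xy
Step 2: δ(r1, x) = (rR, x, L) → [rR]xxy

The machine reaches the reject state rR and halts.
The machine halted after 2 steps (within the 7-step bound).

Answer: Yes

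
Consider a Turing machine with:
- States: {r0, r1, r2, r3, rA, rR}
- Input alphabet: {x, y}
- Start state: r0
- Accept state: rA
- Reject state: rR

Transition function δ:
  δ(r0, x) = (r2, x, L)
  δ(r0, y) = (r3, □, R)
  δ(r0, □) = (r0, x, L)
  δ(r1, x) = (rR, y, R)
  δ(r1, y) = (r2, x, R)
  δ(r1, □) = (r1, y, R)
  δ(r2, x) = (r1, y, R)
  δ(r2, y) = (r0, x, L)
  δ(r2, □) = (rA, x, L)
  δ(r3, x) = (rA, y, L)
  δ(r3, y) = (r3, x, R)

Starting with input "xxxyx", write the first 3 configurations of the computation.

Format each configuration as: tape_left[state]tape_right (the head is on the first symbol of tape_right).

Transitions applied:
Step 1: δ(r0, x) = (r2, x, L)
Step 2: δ(r2, □) = (rA, x, L)

The first 3 configurations are:
[r0]xxxyx ⊢ [r2]□xxxyx ⊢ [rA]□xxxxyx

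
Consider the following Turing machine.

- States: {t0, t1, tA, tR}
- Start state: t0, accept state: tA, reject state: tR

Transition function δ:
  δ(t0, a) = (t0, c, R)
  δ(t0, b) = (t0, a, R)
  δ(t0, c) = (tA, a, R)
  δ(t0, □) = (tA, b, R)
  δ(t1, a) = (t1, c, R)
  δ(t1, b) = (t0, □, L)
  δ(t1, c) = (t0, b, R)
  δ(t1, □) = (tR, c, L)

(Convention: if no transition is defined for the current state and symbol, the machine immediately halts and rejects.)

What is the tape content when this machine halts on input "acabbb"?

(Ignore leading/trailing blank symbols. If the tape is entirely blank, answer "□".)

Execution trace:
Initial: [t0]acabbb
Step 1: δ(t0, a) = (t0, c, R) → c[t0]cabbb
Step 2: δ(t0, c) = (tA, a, R) → ca[tA]abbb

The machine reaches the accept state tA and halts.

Final tape (ignoring leading/trailing blanks): caabbb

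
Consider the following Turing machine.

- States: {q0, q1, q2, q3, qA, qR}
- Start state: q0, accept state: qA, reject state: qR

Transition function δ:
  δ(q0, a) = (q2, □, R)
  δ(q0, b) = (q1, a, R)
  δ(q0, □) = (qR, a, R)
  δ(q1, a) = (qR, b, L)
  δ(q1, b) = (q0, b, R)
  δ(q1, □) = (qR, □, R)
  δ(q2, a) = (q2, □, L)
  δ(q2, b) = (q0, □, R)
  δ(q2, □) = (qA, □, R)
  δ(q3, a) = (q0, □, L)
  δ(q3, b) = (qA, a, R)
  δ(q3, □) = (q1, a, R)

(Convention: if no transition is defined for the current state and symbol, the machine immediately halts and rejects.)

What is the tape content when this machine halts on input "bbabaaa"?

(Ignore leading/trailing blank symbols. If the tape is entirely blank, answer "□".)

Execution trace:
Initial: [q0]bbabaaa
Step 1: δ(q0, b) = (q1, a, R) → a[q1]babaaa
Step 2: δ(q1, b) = (q0, b, R) → ab[q0]abaaa
Step 3: δ(q0, a) = (q2, □, R) → ab□[q2]baaa
Step 4: δ(q2, b) = (q0, □, R) → ab□□[q0]aaa
Step 5: δ(q0, a) = (q2, □, R) → ab□□□[q2]aa
Step 6: δ(q2, a) = (q2, □, L) → ab□□[q2]□□a
Step 7: δ(q2, □) = (qA, □, R) → ab□□□[qA]□a

The machine reaches the accept state qA and halts.

Final tape (ignoring leading/trailing blanks): ab□□□□a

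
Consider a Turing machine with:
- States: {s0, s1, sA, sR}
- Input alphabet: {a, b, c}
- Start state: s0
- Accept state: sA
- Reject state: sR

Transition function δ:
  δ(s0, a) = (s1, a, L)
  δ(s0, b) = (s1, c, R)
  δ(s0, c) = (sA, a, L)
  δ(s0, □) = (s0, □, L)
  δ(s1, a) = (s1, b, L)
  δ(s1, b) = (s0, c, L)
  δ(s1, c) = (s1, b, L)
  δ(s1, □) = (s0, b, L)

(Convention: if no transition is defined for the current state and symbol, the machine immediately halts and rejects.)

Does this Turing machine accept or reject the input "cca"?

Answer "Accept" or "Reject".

Execution trace:
Initial: [s0]cca
Step 1: δ(s0, c) = (sA, a, L) → [sA]□aca

The machine reaches the accept state sA and halts.

Answer: Accept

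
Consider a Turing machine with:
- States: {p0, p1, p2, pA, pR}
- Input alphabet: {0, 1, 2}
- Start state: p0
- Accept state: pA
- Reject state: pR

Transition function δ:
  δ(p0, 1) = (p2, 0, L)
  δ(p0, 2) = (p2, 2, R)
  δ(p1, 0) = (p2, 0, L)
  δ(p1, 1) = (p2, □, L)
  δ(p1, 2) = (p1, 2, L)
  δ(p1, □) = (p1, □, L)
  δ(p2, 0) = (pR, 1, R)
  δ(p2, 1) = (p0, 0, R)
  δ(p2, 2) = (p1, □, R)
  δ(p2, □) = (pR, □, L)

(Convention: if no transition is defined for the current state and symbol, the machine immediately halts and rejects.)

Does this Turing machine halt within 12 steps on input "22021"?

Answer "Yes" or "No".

Execution trace:
Initial: [p0]22021
Step 1: δ(p0, 2) = (p2, 2, R) → 2[p2]2021
Step 2: δ(p2, 2) = (p1, □, R) → 2□[p1]021
Step 3: δ(p1, 0) = (p2, 0, L) → 2[p2]□021
Step 4: δ(p2, □) = (pR, □, L) → [pR]2□021

The machine reaches the reject state pR and halts.
The machine halted after 4 steps (within the 12-step bound).

Answer: Yes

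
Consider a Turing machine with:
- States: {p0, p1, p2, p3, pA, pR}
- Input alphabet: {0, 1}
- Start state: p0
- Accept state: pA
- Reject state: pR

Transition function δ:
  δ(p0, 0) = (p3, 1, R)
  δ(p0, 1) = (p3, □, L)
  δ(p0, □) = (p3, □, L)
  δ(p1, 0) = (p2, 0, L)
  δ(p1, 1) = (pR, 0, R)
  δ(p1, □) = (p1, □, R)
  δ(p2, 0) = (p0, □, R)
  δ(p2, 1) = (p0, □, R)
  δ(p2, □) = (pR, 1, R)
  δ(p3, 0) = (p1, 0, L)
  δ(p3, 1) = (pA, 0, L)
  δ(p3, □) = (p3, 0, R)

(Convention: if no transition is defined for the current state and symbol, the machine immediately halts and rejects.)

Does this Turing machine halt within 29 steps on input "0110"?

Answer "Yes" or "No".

Execution trace:
Initial: [p0]0110
Step 1: δ(p0, 0) = (p3, 1, R) → 1[p3]110
Step 2: δ(p3, 1) = (pA, 0, L) → [pA]1010

The machine reaches the accept state pA and halts.
The machine halted after 2 steps (within the 29-step bound).

Answer: Yes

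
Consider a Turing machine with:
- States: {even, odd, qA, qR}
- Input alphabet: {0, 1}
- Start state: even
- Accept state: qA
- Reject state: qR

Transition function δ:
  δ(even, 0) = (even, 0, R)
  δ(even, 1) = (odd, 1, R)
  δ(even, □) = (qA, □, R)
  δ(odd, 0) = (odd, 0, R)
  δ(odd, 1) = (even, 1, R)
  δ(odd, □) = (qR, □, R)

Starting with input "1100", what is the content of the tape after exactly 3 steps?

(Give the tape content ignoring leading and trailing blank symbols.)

Execution trace:
Initial: [even]1100
Step 1: δ(even, 1) = (odd, 1, R) → 1[odd]100
Step 2: δ(odd, 1) = (even, 1, R) → 11[even]00
Step 3: δ(even, 0) = (even, 0, R) → 110[even]0

After 3 steps, the tape (ignoring leading/trailing blanks) is: 1100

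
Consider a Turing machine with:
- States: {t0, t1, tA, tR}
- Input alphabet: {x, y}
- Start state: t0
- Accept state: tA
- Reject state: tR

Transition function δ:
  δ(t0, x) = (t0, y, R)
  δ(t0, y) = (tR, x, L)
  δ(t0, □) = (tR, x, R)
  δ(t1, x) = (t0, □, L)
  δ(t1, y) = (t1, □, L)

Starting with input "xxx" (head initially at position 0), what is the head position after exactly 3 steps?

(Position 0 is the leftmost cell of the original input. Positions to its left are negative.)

Execution trace (head position shown):
Step 0: [t0]xxx  (head at position 0)
Step 1: move right → y[t0]xx  (head at position 1)
Step 2: move right → yy[t0]x  (head at position 2)
Step 3: move right → yyy[t0]□  (head at position 3)

After 3 steps, the head is at position 3.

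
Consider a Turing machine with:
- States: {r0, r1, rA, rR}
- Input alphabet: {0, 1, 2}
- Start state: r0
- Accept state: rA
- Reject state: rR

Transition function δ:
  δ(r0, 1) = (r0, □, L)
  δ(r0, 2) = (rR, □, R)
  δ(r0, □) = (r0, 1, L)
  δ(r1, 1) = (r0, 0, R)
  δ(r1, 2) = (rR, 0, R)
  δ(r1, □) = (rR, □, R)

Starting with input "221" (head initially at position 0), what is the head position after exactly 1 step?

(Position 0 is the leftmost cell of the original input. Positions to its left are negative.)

Execution trace (head position shown):
Step 0: [r0]221  (head at position 0)
Step 1: move right → □[rR]21  (head at position 1)

After 1 step, the head is at position 1.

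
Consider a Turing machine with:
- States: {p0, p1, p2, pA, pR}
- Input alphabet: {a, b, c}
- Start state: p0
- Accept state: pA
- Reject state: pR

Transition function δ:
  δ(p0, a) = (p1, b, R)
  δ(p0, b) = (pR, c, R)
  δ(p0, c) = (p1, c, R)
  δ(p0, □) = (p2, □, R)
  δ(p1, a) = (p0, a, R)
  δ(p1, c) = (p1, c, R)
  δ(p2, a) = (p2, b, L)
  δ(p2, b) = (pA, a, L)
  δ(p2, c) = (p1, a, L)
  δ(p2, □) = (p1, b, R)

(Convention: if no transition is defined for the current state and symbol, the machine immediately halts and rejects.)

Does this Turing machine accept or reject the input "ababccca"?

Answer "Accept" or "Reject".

Execution trace:
Initial: [p0]ababccca
Step 1: δ(p0, a) = (p1, b, R) → b[p1]babccca

No transition is defined for δ(p1, b). By convention the machine halts and rejects.

Answer: Reject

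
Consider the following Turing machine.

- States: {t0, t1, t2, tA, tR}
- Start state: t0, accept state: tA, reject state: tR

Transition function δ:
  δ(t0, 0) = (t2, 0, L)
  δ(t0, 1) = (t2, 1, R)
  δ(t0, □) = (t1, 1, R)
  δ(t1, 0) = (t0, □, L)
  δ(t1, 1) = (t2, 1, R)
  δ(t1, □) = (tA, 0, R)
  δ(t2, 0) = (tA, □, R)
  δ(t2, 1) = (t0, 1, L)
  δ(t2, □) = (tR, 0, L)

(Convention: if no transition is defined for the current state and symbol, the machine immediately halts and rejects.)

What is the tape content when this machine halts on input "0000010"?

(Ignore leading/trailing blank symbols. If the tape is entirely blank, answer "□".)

Execution trace:
Initial: [t0]0000010
Step 1: δ(t0, 0) = (t2, 0, L) → [t2]□0000010
Step 2: δ(t2, □) = (tR, 0, L) → [tR]□00000010

The machine reaches the reject state tR and halts.

Final tape (ignoring leading/trailing blanks): 00000010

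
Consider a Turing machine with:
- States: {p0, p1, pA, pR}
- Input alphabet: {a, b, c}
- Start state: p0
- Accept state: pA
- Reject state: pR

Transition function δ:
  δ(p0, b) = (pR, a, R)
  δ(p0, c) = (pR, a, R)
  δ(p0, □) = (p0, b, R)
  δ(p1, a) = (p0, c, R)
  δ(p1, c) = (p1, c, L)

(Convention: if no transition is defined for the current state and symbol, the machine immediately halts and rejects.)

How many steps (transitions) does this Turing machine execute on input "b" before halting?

Execution trace:
Initial: [p0]b
Step 1: δ(p0, b) = (pR, a, R) → a[pR]□

The machine reaches the reject state pR and halts.

The machine executed 1 step before halting.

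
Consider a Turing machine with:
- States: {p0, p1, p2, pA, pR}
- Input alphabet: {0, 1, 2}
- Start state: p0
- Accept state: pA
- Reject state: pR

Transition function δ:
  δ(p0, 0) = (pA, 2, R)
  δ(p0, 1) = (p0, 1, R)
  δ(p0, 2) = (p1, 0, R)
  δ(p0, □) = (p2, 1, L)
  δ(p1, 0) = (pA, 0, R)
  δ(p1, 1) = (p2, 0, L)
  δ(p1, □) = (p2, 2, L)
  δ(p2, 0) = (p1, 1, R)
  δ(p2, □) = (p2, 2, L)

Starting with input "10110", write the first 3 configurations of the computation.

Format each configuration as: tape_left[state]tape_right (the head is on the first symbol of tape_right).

Transitions applied:
Step 1: δ(p0, 1) = (p0, 1, R)
Step 2: δ(p0, 0) = (pA, 2, R)

The first 3 configurations are:
[p0]10110 ⊢ 1[p0]0110 ⊢ 12[pA]110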